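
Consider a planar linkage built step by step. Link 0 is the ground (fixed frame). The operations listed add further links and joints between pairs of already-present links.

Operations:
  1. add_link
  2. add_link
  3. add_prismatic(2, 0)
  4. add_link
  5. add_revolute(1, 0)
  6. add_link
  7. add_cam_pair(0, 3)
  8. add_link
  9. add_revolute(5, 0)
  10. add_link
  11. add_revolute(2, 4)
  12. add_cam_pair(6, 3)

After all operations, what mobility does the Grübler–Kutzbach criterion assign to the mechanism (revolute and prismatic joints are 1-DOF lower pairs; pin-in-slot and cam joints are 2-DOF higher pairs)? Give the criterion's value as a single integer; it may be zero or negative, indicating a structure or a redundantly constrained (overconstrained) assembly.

ground; <1,0,0>
#1 <2,0,0>
#2 <3,0,0>
P:2↔0 J1 <3,1,0>
#3 <4,1,0>
R:1↔0 J1 <4,2,0>
#4 <5,2,0>
C:0↔3 J2 <5,2,1>
#5 <6,2,1>
R:5↔0 J1 <6,3,1>
#6 <7,3,1>
R:2↔4 J1 <7,4,1>
C:6↔3 J2 <7,4,2>
3×6 − 2×4 − 1×2 = 8

M = 8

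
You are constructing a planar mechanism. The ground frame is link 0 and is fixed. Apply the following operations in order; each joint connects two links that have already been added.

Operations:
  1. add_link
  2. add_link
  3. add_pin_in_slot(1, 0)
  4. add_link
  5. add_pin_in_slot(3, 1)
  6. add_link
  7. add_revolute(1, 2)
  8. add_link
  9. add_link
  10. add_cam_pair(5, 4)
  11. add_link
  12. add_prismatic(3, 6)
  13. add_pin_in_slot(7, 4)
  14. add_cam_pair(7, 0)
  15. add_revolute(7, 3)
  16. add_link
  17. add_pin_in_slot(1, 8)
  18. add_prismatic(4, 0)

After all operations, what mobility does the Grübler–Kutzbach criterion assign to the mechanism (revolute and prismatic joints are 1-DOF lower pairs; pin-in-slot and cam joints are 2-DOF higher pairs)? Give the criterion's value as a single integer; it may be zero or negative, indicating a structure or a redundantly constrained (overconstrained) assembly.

link 0 = ground. State L|J1|J2 = 1|0|0
+link1  2|0|0
+link2  3|0|0
PS(1,0) f=2→J2  3|0|1
+link3  4|0|1
PS(3,1) f=2→J2  4|0|2
+link4  5|0|2
R(1,2) f=1→J1  5|1|2
+link5  6|1|2
+link6  7|1|2
C(5,4) f=2→J2  7|1|3
+link7  8|1|3
P(3,6) f=1→J1  8|2|3
PS(7,4) f=2→J2  8|2|4
C(7,0) f=2→J2  8|2|5
R(7,3) f=1→J1  8|3|5
+link8  9|3|5
PS(1,8) f=2→J2  9|3|6
P(4,0) f=1→J1  9|4|6
M = 3(9−1)−2·4−6 = 24−8−6 = 10

M = 10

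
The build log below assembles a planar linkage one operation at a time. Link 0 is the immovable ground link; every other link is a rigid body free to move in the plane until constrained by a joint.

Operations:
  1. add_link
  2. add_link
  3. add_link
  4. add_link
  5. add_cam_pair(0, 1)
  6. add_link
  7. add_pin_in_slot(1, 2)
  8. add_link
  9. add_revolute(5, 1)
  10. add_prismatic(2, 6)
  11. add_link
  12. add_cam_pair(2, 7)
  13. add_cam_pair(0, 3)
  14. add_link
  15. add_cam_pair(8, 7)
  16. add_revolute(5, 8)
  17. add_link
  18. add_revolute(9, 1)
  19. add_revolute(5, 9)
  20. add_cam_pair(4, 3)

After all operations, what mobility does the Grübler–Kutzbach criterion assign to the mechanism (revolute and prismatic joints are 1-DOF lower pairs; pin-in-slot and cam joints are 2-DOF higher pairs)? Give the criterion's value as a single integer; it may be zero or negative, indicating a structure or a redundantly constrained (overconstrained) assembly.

L=1 J1=0 J2=0
add link → L=2 J1=0 J2=0
add link → L=3 J1=0 J2=0
add link → L=4 J1=0 J2=0
add link → L=5 J1=0 J2=0
C@0,1 dof=2 J2 → L=5 J1=0 J2=1
add link → L=6 J1=0 J2=1
PS@1,2 dof=2 J2 → L=6 J1=0 J2=2
add link → L=7 J1=0 J2=2
R@5,1 dof=1 J1 → L=7 J1=1 J2=2
P@2,6 dof=1 J1 → L=7 J1=2 J2=2
add link → L=8 J1=2 J2=2
C@2,7 dof=2 J2 → L=8 J1=2 J2=3
C@0,3 dof=2 J2 → L=8 J1=2 J2=4
add link → L=9 J1=2 J2=4
C@8,7 dof=2 J2 → L=9 J1=2 J2=5
R@5,8 dof=1 J1 → L=9 J1=3 J2=5
add link → L=10 J1=3 J2=5
R@9,1 dof=1 J1 → L=10 J1=4 J2=5
R@5,9 dof=1 J1 → L=10 J1=5 J2=5
C@4,3 dof=2 J2 → L=10 J1=5 J2=6
M=3(L−1)−2J1−J2=3·9−2·5−6=11

M = 11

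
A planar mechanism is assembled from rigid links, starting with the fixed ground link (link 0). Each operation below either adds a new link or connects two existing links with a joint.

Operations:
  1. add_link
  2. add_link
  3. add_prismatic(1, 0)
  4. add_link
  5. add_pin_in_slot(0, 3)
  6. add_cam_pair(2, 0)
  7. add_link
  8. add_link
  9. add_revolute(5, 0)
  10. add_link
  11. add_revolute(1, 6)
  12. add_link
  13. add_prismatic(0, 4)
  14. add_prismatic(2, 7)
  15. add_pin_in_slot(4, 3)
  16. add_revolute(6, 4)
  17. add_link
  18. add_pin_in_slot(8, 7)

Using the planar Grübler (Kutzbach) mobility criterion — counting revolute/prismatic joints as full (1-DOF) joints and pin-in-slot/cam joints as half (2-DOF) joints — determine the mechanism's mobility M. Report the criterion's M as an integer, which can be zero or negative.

[1;0;0] (link 0 is ground)
L+ [2;0;0]
L+ [3;0;0]
P(1,0)∈J1 [3;1;0]
L+ [4;1;0]
PS(0,3)∈J2 [4;1;1]
C(2,0)∈J2 [4;1;2]
L+ [5;1;2]
L+ [6;1;2]
R(5,0)∈J1 [6;2;2]
L+ [7;2;2]
R(1,6)∈J1 [7;3;2]
L+ [8;3;2]
P(0,4)∈J1 [8;4;2]
P(2,7)∈J1 [8;5;2]
PS(4,3)∈J2 [8;5;3]
R(6,4)∈J1 [8;6;3]
L+ [9;6;3]
PS(8,7)∈J2 [9;6;4]
mobility = 24 − 12 − 4 = 8

M = 8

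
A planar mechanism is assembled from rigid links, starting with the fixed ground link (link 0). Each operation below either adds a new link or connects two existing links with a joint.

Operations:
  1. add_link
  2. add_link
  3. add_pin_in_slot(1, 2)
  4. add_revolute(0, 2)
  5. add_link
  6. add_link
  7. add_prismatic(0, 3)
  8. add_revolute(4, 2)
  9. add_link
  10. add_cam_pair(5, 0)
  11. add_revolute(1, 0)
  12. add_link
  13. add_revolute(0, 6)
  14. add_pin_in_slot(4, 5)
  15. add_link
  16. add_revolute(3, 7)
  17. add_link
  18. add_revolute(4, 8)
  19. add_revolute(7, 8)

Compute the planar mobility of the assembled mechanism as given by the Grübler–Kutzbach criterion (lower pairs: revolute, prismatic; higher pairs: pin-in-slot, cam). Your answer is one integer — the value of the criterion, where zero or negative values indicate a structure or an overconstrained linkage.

M = 5

link 0 = ground. State L|J1|J2 = 1|0|0
+link1  2|0|0
+link2  3|0|0
PS(1,2) f=2→J2  3|0|1
R(0,2) f=1→J1  3|1|1
+link3  4|1|1
+link4  5|1|1
P(0,3) f=1→J1  5|2|1
R(4,2) f=1→J1  5|3|1
+link5  6|3|1
C(5,0) f=2→J2  6|3|2
R(1,0) f=1→J1  6|4|2
+link6  7|4|2
R(0,6) f=1→J1  7|5|2
PS(4,5) f=2→J2  7|5|3
+link7  8|5|3
R(3,7) f=1→J1  8|6|3
+link8  9|6|3
R(4,8) f=1→J1  9|7|3
R(7,8) f=1→J1  9|8|3
M = 3(9−1)−2·8−3 = 24−16−3 = 5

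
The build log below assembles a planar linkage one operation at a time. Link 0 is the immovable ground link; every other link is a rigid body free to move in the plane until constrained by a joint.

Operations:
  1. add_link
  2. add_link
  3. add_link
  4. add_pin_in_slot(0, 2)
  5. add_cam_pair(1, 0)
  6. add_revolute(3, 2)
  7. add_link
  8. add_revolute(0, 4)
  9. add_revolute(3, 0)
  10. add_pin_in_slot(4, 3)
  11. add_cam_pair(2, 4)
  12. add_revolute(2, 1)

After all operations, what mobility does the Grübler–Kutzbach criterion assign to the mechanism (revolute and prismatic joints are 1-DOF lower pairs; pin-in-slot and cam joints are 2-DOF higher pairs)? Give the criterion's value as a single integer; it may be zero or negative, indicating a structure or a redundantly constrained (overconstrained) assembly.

(L,J1,J2)=(1,0,0); link0 fixed
link1: (2,0,0)
link2: (3,0,0)
link3: (4,0,0)
PS 0-2 [J2]: (4,0,1)
C 1-0 [J2]: (4,0,2)
R 3-2 [J1]: (4,1,2)
link4: (5,1,2)
R 0-4 [J1]: (5,2,2)
R 3-0 [J1]: (5,3,2)
PS 4-3 [J2]: (5,3,3)
C 2-4 [J2]: (5,3,4)
R 2-1 [J1]: (5,4,4)
Grübler: 3·4 − 2·4 − 4 = 0

M = 0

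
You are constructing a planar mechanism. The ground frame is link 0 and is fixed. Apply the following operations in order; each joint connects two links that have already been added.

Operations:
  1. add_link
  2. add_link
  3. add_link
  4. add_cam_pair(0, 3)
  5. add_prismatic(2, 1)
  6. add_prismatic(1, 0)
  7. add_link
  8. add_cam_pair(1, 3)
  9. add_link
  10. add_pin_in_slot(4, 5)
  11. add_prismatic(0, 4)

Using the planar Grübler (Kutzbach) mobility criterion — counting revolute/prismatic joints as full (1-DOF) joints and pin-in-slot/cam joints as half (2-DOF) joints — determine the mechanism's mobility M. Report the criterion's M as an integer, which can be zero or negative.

link 0 = ground. State L|J1|J2 = 1|0|0
+link1  2|0|0
+link2  3|0|0
+link3  4|0|0
C(0,3) f=2→J2  4|0|1
P(2,1) f=1→J1  4|1|1
P(1,0) f=1→J1  4|2|1
+link4  5|2|1
C(1,3) f=2→J2  5|2|2
+link5  6|2|2
PS(4,5) f=2→J2  6|2|3
P(0,4) f=1→J1  6|3|3
M = 3(6−1)−2·3−3 = 15−6−3 = 6

M = 6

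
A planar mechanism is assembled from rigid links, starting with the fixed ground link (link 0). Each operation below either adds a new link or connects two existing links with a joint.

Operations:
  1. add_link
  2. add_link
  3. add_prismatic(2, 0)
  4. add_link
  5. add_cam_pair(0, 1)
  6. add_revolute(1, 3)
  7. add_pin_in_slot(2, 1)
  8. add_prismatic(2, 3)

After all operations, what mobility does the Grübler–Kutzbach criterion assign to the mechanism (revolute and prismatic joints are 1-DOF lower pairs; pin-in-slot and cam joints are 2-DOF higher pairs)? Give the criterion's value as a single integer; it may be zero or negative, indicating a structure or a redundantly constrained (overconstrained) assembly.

M = 1

[1;0;0] (link 0 is ground)
L+ [2;0;0]
L+ [3;0;0]
P(2,0)∈J1 [3;1;0]
L+ [4;1;0]
C(0,1)∈J2 [4;1;1]
R(1,3)∈J1 [4;2;1]
PS(2,1)∈J2 [4;2;2]
P(2,3)∈J1 [4;3;2]
mobility = 9 − 6 − 2 = 1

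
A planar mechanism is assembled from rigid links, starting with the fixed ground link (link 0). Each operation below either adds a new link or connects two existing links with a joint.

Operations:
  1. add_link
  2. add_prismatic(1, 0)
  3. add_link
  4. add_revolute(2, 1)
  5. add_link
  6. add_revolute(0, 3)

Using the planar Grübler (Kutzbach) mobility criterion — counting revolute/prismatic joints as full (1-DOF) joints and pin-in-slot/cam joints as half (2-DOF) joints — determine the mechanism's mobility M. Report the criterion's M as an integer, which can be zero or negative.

M = 3

link 0 = ground. State L|J1|J2 = 1|0|0
+link1  2|0|0
P(1,0) f=1→J1  2|1|0
+link2  3|1|0
R(2,1) f=1→J1  3|2|0
+link3  4|2|0
R(0,3) f=1→J1  4|3|0
M = 3(4−1)−2·3−0 = 9−6−0 = 3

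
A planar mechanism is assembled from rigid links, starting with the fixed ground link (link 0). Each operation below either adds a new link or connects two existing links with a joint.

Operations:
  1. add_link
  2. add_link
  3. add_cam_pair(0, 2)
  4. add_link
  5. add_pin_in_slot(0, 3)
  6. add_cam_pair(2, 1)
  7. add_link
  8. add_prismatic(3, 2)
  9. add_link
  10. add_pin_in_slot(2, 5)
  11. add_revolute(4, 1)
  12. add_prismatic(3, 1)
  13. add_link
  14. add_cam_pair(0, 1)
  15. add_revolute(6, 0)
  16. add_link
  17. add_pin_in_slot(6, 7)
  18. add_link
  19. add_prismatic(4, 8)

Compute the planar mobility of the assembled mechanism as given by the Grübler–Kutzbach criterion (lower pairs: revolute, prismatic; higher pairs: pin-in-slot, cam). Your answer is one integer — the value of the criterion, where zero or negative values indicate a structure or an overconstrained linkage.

M = 8

ground; <1,0,0>
#1 <2,0,0>
#2 <3,0,0>
C:0↔2 J2 <3,0,1>
#3 <4,0,1>
PS:0↔3 J2 <4,0,2>
C:2↔1 J2 <4,0,3>
#4 <5,0,3>
P:3↔2 J1 <5,1,3>
#5 <6,1,3>
PS:2↔5 J2 <6,1,4>
R:4↔1 J1 <6,2,4>
P:3↔1 J1 <6,3,4>
#6 <7,3,4>
C:0↔1 J2 <7,3,5>
R:6↔0 J1 <7,4,5>
#7 <8,4,5>
PS:6↔7 J2 <8,4,6>
#8 <9,4,6>
P:4↔8 J1 <9,5,6>
3×8 − 2×5 − 1×6 = 8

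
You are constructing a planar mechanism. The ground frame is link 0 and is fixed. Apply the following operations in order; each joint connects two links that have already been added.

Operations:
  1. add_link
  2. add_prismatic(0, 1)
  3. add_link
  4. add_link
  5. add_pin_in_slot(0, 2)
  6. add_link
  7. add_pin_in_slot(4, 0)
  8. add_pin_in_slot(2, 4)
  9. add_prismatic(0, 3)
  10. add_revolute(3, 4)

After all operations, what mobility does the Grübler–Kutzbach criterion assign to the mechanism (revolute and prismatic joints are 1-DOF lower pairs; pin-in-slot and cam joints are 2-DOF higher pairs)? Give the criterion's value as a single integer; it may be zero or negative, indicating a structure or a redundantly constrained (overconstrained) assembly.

[1;0;0] (link 0 is ground)
L+ [2;0;0]
P(0,1)∈J1 [2;1;0]
L+ [3;1;0]
L+ [4;1;0]
PS(0,2)∈J2 [4;1;1]
L+ [5;1;1]
PS(4,0)∈J2 [5;1;2]
PS(2,4)∈J2 [5;1;3]
P(0,3)∈J1 [5;2;3]
R(3,4)∈J1 [5;3;3]
mobility = 12 − 6 − 3 = 3

M = 3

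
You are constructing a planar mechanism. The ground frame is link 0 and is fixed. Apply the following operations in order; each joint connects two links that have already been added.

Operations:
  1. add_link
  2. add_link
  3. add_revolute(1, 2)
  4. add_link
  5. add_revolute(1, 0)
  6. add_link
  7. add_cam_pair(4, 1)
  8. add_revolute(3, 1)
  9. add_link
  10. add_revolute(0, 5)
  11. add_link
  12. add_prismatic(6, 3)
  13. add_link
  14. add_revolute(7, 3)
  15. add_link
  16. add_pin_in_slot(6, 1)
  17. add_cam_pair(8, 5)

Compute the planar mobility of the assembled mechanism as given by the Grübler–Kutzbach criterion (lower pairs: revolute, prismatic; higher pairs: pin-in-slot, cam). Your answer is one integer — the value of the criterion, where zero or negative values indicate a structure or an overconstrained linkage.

M = 9

(L,J1,J2)=(1,0,0); link0 fixed
link1: (2,0,0)
link2: (3,0,0)
R 1-2 [J1]: (3,1,0)
link3: (4,1,0)
R 1-0 [J1]: (4,2,0)
link4: (5,2,0)
C 4-1 [J2]: (5,2,1)
R 3-1 [J1]: (5,3,1)
link5: (6,3,1)
R 0-5 [J1]: (6,4,1)
link6: (7,4,1)
P 6-3 [J1]: (7,5,1)
link7: (8,5,1)
R 7-3 [J1]: (8,6,1)
link8: (9,6,1)
PS 6-1 [J2]: (9,6,2)
C 8-5 [J2]: (9,6,3)
Grübler: 3·8 − 2·6 − 3 = 9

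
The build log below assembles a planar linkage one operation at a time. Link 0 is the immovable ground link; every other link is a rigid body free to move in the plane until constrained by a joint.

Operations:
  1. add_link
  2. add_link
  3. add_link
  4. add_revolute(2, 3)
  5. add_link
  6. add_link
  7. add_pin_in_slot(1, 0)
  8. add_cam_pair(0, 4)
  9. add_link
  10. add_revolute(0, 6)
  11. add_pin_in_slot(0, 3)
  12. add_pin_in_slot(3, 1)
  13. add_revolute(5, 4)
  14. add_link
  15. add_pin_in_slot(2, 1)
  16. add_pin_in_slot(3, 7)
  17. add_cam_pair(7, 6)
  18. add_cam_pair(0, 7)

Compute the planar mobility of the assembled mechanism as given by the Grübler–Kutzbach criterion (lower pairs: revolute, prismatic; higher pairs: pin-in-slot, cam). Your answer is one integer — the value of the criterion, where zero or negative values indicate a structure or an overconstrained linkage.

M = 7

link 0 = ground. State L|J1|J2 = 1|0|0
+link1  2|0|0
+link2  3|0|0
+link3  4|0|0
R(2,3) f=1→J1  4|1|0
+link4  5|1|0
+link5  6|1|0
PS(1,0) f=2→J2  6|1|1
C(0,4) f=2→J2  6|1|2
+link6  7|1|2
R(0,6) f=1→J1  7|2|2
PS(0,3) f=2→J2  7|2|3
PS(3,1) f=2→J2  7|2|4
R(5,4) f=1→J1  7|3|4
+link7  8|3|4
PS(2,1) f=2→J2  8|3|5
PS(3,7) f=2→J2  8|3|6
C(7,6) f=2→J2  8|3|7
C(0,7) f=2→J2  8|3|8
M = 3(8−1)−2·3−8 = 21−6−8 = 7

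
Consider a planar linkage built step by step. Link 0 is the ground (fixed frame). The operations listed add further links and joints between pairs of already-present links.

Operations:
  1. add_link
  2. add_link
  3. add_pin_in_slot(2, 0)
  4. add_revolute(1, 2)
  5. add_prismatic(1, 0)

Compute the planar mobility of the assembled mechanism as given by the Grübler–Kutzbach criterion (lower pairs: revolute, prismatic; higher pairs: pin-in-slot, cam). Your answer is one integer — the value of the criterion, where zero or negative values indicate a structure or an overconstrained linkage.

M = 1

(L,J1,J2)=(1,0,0); link0 fixed
link1: (2,0,0)
link2: (3,0,0)
PS 2-0 [J2]: (3,0,1)
R 1-2 [J1]: (3,1,1)
P 1-0 [J1]: (3,2,1)
Grübler: 3·2 − 2·2 − 1 = 1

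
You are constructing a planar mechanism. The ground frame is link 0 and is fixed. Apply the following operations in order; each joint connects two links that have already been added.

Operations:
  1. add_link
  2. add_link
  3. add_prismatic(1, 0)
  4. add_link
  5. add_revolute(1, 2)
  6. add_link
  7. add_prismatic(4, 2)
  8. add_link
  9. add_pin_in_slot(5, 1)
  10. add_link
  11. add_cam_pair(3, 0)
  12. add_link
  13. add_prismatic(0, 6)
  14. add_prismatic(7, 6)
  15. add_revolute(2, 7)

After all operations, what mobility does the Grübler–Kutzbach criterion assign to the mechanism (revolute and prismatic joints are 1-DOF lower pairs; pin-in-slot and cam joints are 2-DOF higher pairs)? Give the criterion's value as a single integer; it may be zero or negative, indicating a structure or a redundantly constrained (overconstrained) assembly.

ground; <1,0,0>
#1 <2,0,0>
#2 <3,0,0>
P:1↔0 J1 <3,1,0>
#3 <4,1,0>
R:1↔2 J1 <4,2,0>
#4 <5,2,0>
P:4↔2 J1 <5,3,0>
#5 <6,3,0>
PS:5↔1 J2 <6,3,1>
#6 <7,3,1>
C:3↔0 J2 <7,3,2>
#7 <8,3,2>
P:0↔6 J1 <8,4,2>
P:7↔6 J1 <8,5,2>
R:2↔7 J1 <8,6,2>
3×7 − 2×6 − 1×2 = 7

M = 7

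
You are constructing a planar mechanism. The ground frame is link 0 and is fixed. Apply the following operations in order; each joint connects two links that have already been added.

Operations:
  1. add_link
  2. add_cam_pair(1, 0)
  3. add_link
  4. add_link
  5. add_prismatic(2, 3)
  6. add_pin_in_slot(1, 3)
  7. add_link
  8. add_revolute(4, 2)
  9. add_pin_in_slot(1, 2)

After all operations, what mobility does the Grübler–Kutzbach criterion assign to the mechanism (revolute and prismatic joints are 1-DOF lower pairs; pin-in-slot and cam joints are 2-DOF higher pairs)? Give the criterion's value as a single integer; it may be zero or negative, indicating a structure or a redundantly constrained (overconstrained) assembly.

ground; <1,0,0>
#1 <2,0,0>
C:1↔0 J2 <2,0,1>
#2 <3,0,1>
#3 <4,0,1>
P:2↔3 J1 <4,1,1>
PS:1↔3 J2 <4,1,2>
#4 <5,1,2>
R:4↔2 J1 <5,2,2>
PS:1↔2 J2 <5,2,3>
3×4 − 2×2 − 1×3 = 5

M = 5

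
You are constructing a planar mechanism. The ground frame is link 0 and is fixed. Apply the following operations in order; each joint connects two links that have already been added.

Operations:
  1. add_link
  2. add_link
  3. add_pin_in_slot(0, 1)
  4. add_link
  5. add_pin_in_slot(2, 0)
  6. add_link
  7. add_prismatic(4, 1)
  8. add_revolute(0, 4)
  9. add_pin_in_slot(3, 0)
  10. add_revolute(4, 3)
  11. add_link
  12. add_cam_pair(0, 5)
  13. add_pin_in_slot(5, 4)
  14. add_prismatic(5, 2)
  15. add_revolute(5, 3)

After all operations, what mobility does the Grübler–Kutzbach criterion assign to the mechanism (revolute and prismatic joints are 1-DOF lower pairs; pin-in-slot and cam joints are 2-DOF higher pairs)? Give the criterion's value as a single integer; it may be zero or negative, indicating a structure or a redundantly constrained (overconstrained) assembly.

M = 0

L=1 J1=0 J2=0
add link → L=2 J1=0 J2=0
add link → L=3 J1=0 J2=0
PS@0,1 dof=2 J2 → L=3 J1=0 J2=1
add link → L=4 J1=0 J2=1
PS@2,0 dof=2 J2 → L=4 J1=0 J2=2
add link → L=5 J1=0 J2=2
P@4,1 dof=1 J1 → L=5 J1=1 J2=2
R@0,4 dof=1 J1 → L=5 J1=2 J2=2
PS@3,0 dof=2 J2 → L=5 J1=2 J2=3
R@4,3 dof=1 J1 → L=5 J1=3 J2=3
add link → L=6 J1=3 J2=3
C@0,5 dof=2 J2 → L=6 J1=3 J2=4
PS@5,4 dof=2 J2 → L=6 J1=3 J2=5
P@5,2 dof=1 J1 → L=6 J1=4 J2=5
R@5,3 dof=1 J1 → L=6 J1=5 J2=5
M=3(L−1)−2J1−J2=3·5−2·5−5=0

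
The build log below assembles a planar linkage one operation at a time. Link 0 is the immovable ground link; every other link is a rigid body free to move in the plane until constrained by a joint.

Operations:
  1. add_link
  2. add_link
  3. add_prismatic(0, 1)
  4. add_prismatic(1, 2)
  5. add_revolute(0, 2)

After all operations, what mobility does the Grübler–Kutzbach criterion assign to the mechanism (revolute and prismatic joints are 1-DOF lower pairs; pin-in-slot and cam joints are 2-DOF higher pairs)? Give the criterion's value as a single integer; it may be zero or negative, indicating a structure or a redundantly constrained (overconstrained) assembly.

M = 0

ground; <1,0,0>
#1 <2,0,0>
#2 <3,0,0>
P:0↔1 J1 <3,1,0>
P:1↔2 J1 <3,2,0>
R:0↔2 J1 <3,3,0>
3×2 − 2×3 − 1×0 = 0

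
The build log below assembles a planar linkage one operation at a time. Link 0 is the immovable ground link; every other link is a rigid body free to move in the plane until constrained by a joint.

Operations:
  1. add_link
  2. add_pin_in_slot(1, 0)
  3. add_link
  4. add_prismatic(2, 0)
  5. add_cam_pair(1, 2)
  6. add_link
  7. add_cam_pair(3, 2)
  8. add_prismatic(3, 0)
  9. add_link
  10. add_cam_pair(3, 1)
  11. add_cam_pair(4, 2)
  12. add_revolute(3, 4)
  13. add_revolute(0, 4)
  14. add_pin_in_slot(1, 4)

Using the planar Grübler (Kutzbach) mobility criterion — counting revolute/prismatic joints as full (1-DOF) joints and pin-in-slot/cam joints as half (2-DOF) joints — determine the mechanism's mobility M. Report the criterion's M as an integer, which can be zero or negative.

M = -2

(L,J1,J2)=(1,0,0); link0 fixed
link1: (2,0,0)
PS 1-0 [J2]: (2,0,1)
link2: (3,0,1)
P 2-0 [J1]: (3,1,1)
C 1-2 [J2]: (3,1,2)
link3: (4,1,2)
C 3-2 [J2]: (4,1,3)
P 3-0 [J1]: (4,2,3)
link4: (5,2,3)
C 3-1 [J2]: (5,2,4)
C 4-2 [J2]: (5,2,5)
R 3-4 [J1]: (5,3,5)
R 0-4 [J1]: (5,4,5)
PS 1-4 [J2]: (5,4,6)
Grübler: 3·4 − 2·4 − 6 = -2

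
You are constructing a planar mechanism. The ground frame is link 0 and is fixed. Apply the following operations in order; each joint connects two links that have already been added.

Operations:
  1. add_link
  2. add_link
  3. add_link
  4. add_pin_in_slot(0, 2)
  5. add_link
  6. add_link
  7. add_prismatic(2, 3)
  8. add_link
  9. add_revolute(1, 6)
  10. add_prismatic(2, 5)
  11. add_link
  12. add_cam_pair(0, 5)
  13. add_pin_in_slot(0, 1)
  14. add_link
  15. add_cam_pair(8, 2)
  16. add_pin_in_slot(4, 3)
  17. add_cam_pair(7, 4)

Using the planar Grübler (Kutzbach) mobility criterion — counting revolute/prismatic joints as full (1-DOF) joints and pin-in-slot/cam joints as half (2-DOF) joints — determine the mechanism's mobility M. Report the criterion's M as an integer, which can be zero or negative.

M = 12

(L,J1,J2)=(1,0,0); link0 fixed
link1: (2,0,0)
link2: (3,0,0)
link3: (4,0,0)
PS 0-2 [J2]: (4,0,1)
link4: (5,0,1)
link5: (6,0,1)
P 2-3 [J1]: (6,1,1)
link6: (7,1,1)
R 1-6 [J1]: (7,2,1)
P 2-5 [J1]: (7,3,1)
link7: (8,3,1)
C 0-5 [J2]: (8,3,2)
PS 0-1 [J2]: (8,3,3)
link8: (9,3,3)
C 8-2 [J2]: (9,3,4)
PS 4-3 [J2]: (9,3,5)
C 7-4 [J2]: (9,3,6)
Grübler: 3·8 − 2·3 − 6 = 12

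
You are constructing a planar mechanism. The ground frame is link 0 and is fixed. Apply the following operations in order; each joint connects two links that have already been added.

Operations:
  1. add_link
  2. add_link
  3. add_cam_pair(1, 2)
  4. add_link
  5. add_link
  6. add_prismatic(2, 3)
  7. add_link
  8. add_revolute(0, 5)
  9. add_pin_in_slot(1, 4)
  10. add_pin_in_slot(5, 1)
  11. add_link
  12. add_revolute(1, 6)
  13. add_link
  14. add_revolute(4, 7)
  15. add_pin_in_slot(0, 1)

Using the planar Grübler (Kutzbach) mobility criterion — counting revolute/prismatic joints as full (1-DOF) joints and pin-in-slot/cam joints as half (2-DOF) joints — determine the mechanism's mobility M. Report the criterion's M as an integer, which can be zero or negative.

ground; <1,0,0>
#1 <2,0,0>
#2 <3,0,0>
C:1↔2 J2 <3,0,1>
#3 <4,0,1>
#4 <5,0,1>
P:2↔3 J1 <5,1,1>
#5 <6,1,1>
R:0↔5 J1 <6,2,1>
PS:1↔4 J2 <6,2,2>
PS:5↔1 J2 <6,2,3>
#6 <7,2,3>
R:1↔6 J1 <7,3,3>
#7 <8,3,3>
R:4↔7 J1 <8,4,3>
PS:0↔1 J2 <8,4,4>
3×7 − 2×4 − 1×4 = 9

M = 9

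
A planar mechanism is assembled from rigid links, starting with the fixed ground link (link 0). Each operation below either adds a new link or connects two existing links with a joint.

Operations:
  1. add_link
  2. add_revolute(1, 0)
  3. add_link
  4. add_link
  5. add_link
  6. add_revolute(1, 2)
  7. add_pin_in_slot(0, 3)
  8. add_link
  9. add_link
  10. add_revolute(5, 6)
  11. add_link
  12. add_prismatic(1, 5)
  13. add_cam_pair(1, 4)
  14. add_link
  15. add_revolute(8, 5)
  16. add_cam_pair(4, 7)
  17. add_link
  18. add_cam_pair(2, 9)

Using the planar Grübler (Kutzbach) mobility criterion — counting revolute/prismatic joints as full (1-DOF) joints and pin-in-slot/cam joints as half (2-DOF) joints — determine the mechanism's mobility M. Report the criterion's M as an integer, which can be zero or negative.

[1;0;0] (link 0 is ground)
L+ [2;0;0]
R(1,0)∈J1 [2;1;0]
L+ [3;1;0]
L+ [4;1;0]
L+ [5;1;0]
R(1,2)∈J1 [5;2;0]
PS(0,3)∈J2 [5;2;1]
L+ [6;2;1]
L+ [7;2;1]
R(5,6)∈J1 [7;3;1]
L+ [8;3;1]
P(1,5)∈J1 [8;4;1]
C(1,4)∈J2 [8;4;2]
L+ [9;4;2]
R(8,5)∈J1 [9;5;2]
C(4,7)∈J2 [9;5;3]
L+ [10;5;3]
C(2,9)∈J2 [10;5;4]
mobility = 27 − 10 − 4 = 13

M = 13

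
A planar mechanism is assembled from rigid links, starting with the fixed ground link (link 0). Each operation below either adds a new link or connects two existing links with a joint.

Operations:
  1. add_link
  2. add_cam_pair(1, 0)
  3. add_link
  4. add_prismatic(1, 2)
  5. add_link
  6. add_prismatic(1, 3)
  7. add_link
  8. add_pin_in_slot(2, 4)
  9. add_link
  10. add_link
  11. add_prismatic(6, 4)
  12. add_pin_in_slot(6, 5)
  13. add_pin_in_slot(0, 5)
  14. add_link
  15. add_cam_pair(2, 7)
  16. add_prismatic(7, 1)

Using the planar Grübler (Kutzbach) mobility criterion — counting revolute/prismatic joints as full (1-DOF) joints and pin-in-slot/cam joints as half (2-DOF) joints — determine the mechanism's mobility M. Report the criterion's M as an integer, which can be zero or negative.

M = 8

[1;0;0] (link 0 is ground)
L+ [2;0;0]
C(1,0)∈J2 [2;0;1]
L+ [3;0;1]
P(1,2)∈J1 [3;1;1]
L+ [4;1;1]
P(1,3)∈J1 [4;2;1]
L+ [5;2;1]
PS(2,4)∈J2 [5;2;2]
L+ [6;2;2]
L+ [7;2;2]
P(6,4)∈J1 [7;3;2]
PS(6,5)∈J2 [7;3;3]
PS(0,5)∈J2 [7;3;4]
L+ [8;3;4]
C(2,7)∈J2 [8;3;5]
P(7,1)∈J1 [8;4;5]
mobility = 21 − 8 − 5 = 8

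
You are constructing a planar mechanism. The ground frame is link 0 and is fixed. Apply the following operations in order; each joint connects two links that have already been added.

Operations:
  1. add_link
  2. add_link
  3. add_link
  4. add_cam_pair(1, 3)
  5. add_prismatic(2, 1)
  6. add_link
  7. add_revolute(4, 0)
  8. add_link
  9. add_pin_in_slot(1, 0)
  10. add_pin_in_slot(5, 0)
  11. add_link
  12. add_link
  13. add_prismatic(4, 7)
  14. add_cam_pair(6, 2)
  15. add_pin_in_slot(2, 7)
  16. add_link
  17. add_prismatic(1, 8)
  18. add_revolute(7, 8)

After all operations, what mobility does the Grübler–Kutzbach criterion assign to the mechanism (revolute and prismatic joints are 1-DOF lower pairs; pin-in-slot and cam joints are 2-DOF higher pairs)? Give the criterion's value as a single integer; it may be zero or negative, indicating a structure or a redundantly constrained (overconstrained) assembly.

link 0 = ground. State L|J1|J2 = 1|0|0
+link1  2|0|0
+link2  3|0|0
+link3  4|0|0
C(1,3) f=2→J2  4|0|1
P(2,1) f=1→J1  4|1|1
+link4  5|1|1
R(4,0) f=1→J1  5|2|1
+link5  6|2|1
PS(1,0) f=2→J2  6|2|2
PS(5,0) f=2→J2  6|2|3
+link6  7|2|3
+link7  8|2|3
P(4,7) f=1→J1  8|3|3
C(6,2) f=2→J2  8|3|4
PS(2,7) f=2→J2  8|3|5
+link8  9|3|5
P(1,8) f=1→J1  9|4|5
R(7,8) f=1→J1  9|5|5
M = 3(9−1)−2·5−5 = 24−10−5 = 9

M = 9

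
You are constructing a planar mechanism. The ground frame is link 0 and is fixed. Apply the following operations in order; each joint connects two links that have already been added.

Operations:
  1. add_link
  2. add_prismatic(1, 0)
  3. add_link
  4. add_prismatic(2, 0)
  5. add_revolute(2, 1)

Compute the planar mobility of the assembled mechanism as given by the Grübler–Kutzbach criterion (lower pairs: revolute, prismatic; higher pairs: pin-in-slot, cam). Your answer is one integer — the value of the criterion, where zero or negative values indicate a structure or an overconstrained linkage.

M = 0

ground; <1,0,0>
#1 <2,0,0>
P:1↔0 J1 <2,1,0>
#2 <3,1,0>
P:2↔0 J1 <3,2,0>
R:2↔1 J1 <3,3,0>
3×2 − 2×3 − 1×0 = 0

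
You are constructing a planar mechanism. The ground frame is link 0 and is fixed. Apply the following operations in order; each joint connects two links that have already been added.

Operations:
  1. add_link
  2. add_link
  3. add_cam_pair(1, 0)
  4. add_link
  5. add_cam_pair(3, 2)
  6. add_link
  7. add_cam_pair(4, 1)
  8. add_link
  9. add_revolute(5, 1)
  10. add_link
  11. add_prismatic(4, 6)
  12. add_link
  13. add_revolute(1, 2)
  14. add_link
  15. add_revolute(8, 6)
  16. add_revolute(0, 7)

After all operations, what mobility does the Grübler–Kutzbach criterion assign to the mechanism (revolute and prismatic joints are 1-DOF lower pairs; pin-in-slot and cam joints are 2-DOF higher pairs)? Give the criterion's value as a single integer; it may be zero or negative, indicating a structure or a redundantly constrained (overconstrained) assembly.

link 0 = ground. State L|J1|J2 = 1|0|0
+link1  2|0|0
+link2  3|0|0
C(1,0) f=2→J2  3|0|1
+link3  4|0|1
C(3,2) f=2→J2  4|0|2
+link4  5|0|2
C(4,1) f=2→J2  5|0|3
+link5  6|0|3
R(5,1) f=1→J1  6|1|3
+link6  7|1|3
P(4,6) f=1→J1  7|2|3
+link7  8|2|3
R(1,2) f=1→J1  8|3|3
+link8  9|3|3
R(8,6) f=1→J1  9|4|3
R(0,7) f=1→J1  9|5|3
M = 3(9−1)−2·5−3 = 24−10−3 = 11

M = 11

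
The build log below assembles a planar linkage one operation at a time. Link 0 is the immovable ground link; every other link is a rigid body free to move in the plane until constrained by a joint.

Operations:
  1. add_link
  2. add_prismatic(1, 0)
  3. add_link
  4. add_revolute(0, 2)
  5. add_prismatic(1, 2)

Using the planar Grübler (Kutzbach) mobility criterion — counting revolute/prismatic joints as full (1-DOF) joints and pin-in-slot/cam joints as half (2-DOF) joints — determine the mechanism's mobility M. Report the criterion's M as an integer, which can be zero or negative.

[1;0;0] (link 0 is ground)
L+ [2;0;0]
P(1,0)∈J1 [2;1;0]
L+ [3;1;0]
R(0,2)∈J1 [3;2;0]
P(1,2)∈J1 [3;3;0]
mobility = 6 − 6 − 0 = 0

M = 0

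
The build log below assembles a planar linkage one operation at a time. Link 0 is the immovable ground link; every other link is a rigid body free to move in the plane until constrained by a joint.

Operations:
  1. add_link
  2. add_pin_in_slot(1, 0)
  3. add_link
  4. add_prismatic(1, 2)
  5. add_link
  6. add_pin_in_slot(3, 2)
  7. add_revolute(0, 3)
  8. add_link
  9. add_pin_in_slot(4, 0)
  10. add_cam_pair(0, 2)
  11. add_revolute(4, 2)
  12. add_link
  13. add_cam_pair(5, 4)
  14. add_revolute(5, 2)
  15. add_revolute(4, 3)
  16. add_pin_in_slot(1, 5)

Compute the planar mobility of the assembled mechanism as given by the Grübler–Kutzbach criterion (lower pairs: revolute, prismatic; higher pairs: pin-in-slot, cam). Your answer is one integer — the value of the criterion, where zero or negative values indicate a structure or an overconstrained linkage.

link 0 = ground. State L|J1|J2 = 1|0|0
+link1  2|0|0
PS(1,0) f=2→J2  2|0|1
+link2  3|0|1
P(1,2) f=1→J1  3|1|1
+link3  4|1|1
PS(3,2) f=2→J2  4|1|2
R(0,3) f=1→J1  4|2|2
+link4  5|2|2
PS(4,0) f=2→J2  5|2|3
C(0,2) f=2→J2  5|2|4
R(4,2) f=1→J1  5|3|4
+link5  6|3|4
C(5,4) f=2→J2  6|3|5
R(5,2) f=1→J1  6|4|5
R(4,3) f=1→J1  6|5|5
PS(1,5) f=2→J2  6|5|6
M = 3(6−1)−2·5−6 = 15−10−6 = -1

M = -1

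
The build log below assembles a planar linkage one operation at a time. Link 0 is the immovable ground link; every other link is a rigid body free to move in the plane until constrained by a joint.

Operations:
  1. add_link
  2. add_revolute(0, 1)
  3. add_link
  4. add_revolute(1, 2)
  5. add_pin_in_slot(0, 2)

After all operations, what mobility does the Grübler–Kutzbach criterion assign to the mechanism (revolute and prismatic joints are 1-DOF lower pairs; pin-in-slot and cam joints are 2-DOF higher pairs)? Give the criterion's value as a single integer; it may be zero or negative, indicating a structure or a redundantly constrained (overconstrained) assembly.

link 0 = ground. State L|J1|J2 = 1|0|0
+link1  2|0|0
R(0,1) f=1→J1  2|1|0
+link2  3|1|0
R(1,2) f=1→J1  3|2|0
PS(0,2) f=2→J2  3|2|1
M = 3(3−1)−2·2−1 = 6−4−1 = 1

M = 1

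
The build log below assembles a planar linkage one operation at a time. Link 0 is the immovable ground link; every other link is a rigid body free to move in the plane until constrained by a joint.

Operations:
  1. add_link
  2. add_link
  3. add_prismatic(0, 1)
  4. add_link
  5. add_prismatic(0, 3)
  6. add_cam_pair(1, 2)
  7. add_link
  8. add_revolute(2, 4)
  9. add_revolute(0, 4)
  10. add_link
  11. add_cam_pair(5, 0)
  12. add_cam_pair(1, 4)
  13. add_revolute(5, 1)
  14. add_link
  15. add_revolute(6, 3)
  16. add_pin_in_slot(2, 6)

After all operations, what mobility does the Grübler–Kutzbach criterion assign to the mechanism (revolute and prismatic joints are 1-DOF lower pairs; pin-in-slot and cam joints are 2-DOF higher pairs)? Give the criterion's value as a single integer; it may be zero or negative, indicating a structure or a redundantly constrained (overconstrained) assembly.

[1;0;0] (link 0 is ground)
L+ [2;0;0]
L+ [3;0;0]
P(0,1)∈J1 [3;1;0]
L+ [4;1;0]
P(0,3)∈J1 [4;2;0]
C(1,2)∈J2 [4;2;1]
L+ [5;2;1]
R(2,4)∈J1 [5;3;1]
R(0,4)∈J1 [5;4;1]
L+ [6;4;1]
C(5,0)∈J2 [6;4;2]
C(1,4)∈J2 [6;4;3]
R(5,1)∈J1 [6;5;3]
L+ [7;5;3]
R(6,3)∈J1 [7;6;3]
PS(2,6)∈J2 [7;6;4]
mobility = 18 − 12 − 4 = 2

M = 2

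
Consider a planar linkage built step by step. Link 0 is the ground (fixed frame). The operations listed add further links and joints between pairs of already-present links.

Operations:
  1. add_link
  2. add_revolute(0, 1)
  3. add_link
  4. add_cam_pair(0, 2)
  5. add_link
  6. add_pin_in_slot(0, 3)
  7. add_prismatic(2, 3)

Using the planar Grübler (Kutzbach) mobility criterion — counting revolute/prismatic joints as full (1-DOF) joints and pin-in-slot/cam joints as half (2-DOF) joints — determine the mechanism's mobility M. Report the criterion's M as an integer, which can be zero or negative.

L=1 J1=0 J2=0
add link → L=2 J1=0 J2=0
R@0,1 dof=1 J1 → L=2 J1=1 J2=0
add link → L=3 J1=1 J2=0
C@0,2 dof=2 J2 → L=3 J1=1 J2=1
add link → L=4 J1=1 J2=1
PS@0,3 dof=2 J2 → L=4 J1=1 J2=2
P@2,3 dof=1 J1 → L=4 J1=2 J2=2
M=3(L−1)−2J1−J2=3·3−2·2−2=3

M = 3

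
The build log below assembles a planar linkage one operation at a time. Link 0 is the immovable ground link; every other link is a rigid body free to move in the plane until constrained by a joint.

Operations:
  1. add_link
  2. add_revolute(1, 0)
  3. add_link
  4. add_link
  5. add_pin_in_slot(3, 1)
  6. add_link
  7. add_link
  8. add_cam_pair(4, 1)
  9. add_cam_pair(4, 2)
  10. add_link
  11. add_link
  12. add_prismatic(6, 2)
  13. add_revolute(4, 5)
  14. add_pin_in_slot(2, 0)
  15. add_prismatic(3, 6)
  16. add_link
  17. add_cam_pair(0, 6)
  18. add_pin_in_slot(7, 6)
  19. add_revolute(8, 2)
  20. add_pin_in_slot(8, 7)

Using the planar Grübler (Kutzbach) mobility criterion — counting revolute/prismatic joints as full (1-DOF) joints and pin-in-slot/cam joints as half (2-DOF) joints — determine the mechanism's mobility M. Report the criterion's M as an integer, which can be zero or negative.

[1;0;0] (link 0 is ground)
L+ [2;0;0]
R(1,0)∈J1 [2;1;0]
L+ [3;1;0]
L+ [4;1;0]
PS(3,1)∈J2 [4;1;1]
L+ [5;1;1]
L+ [6;1;1]
C(4,1)∈J2 [6;1;2]
C(4,2)∈J2 [6;1;3]
L+ [7;1;3]
L+ [8;1;3]
P(6,2)∈J1 [8;2;3]
R(4,5)∈J1 [8;3;3]
PS(2,0)∈J2 [8;3;4]
P(3,6)∈J1 [8;4;4]
L+ [9;4;4]
C(0,6)∈J2 [9;4;5]
PS(7,6)∈J2 [9;4;6]
R(8,2)∈J1 [9;5;6]
PS(8,7)∈J2 [9;5;7]
mobility = 24 − 10 − 7 = 7

M = 7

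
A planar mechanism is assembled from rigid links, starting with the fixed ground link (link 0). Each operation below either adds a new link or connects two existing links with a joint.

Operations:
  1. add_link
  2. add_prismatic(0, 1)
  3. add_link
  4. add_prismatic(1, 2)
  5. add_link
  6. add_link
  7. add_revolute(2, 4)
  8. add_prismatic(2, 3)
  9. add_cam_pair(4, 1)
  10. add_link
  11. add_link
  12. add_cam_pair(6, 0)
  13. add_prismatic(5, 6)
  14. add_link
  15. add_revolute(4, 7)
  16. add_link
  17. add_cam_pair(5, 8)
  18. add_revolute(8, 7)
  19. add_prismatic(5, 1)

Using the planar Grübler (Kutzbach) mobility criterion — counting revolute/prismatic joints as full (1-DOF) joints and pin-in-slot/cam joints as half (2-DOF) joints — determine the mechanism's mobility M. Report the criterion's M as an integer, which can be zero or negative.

ground; <1,0,0>
#1 <2,0,0>
P:0↔1 J1 <2,1,0>
#2 <3,1,0>
P:1↔2 J1 <3,2,0>
#3 <4,2,0>
#4 <5,2,0>
R:2↔4 J1 <5,3,0>
P:2↔3 J1 <5,4,0>
C:4↔1 J2 <5,4,1>
#5 <6,4,1>
#6 <7,4,1>
C:6↔0 J2 <7,4,2>
P:5↔6 J1 <7,5,2>
#7 <8,5,2>
R:4↔7 J1 <8,6,2>
#8 <9,6,2>
C:5↔8 J2 <9,6,3>
R:8↔7 J1 <9,7,3>
P:5↔1 J1 <9,8,3>
3×8 − 2×8 − 1×3 = 5

M = 5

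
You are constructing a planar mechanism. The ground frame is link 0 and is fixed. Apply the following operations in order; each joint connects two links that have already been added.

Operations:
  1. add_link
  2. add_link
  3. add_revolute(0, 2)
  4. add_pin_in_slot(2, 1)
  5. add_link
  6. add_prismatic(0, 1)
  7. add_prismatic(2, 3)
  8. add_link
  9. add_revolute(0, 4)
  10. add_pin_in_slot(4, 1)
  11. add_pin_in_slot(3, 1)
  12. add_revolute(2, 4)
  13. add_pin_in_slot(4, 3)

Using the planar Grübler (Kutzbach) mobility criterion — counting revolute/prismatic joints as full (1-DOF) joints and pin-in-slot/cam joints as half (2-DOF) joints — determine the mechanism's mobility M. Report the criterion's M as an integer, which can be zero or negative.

link 0 = ground. State L|J1|J2 = 1|0|0
+link1  2|0|0
+link2  3|0|0
R(0,2) f=1→J1  3|1|0
PS(2,1) f=2→J2  3|1|1
+link3  4|1|1
P(0,1) f=1→J1  4|2|1
P(2,3) f=1→J1  4|3|1
+link4  5|3|1
R(0,4) f=1→J1  5|4|1
PS(4,1) f=2→J2  5|4|2
PS(3,1) f=2→J2  5|4|3
R(2,4) f=1→J1  5|5|3
PS(4,3) f=2→J2  5|5|4
M = 3(5−1)−2·5−4 = 12−10−4 = -2

M = -2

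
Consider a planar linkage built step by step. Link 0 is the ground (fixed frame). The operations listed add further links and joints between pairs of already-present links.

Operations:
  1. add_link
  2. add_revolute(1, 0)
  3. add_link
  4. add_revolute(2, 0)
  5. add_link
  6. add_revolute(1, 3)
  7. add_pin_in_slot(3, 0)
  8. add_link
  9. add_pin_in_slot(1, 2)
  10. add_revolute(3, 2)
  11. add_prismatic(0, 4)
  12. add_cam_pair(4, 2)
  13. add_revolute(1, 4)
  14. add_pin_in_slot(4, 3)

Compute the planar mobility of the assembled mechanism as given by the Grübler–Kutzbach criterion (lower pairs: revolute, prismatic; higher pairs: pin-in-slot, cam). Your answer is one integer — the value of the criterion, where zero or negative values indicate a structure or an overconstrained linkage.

M = -4

(L,J1,J2)=(1,0,0); link0 fixed
link1: (2,0,0)
R 1-0 [J1]: (2,1,0)
link2: (3,1,0)
R 2-0 [J1]: (3,2,0)
link3: (4,2,0)
R 1-3 [J1]: (4,3,0)
PS 3-0 [J2]: (4,3,1)
link4: (5,3,1)
PS 1-2 [J2]: (5,3,2)
R 3-2 [J1]: (5,4,2)
P 0-4 [J1]: (5,5,2)
C 4-2 [J2]: (5,5,3)
R 1-4 [J1]: (5,6,3)
PS 4-3 [J2]: (5,6,4)
Grübler: 3·4 − 2·6 − 4 = -4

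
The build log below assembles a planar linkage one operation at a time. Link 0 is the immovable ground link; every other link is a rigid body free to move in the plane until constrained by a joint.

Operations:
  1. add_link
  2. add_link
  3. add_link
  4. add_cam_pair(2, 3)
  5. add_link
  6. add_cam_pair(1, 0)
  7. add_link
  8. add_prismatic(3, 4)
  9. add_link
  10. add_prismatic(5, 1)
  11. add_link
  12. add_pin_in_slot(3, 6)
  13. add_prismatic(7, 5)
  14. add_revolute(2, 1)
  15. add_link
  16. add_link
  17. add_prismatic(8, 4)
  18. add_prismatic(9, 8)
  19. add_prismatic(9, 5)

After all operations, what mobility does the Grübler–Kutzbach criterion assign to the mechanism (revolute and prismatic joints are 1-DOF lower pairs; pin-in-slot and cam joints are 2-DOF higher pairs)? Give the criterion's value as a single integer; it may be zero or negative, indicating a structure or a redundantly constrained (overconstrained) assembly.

link 0 = ground. State L|J1|J2 = 1|0|0
+link1  2|0|0
+link2  3|0|0
+link3  4|0|0
C(2,3) f=2→J2  4|0|1
+link4  5|0|1
C(1,0) f=2→J2  5|0|2
+link5  6|0|2
P(3,4) f=1→J1  6|1|2
+link6  7|1|2
P(5,1) f=1→J1  7|2|2
+link7  8|2|2
PS(3,6) f=2→J2  8|2|3
P(7,5) f=1→J1  8|3|3
R(2,1) f=1→J1  8|4|3
+link8  9|4|3
+link9  10|4|3
P(8,4) f=1→J1  10|5|3
P(9,8) f=1→J1  10|6|3
P(9,5) f=1→J1  10|7|3
M = 3(10−1)−2·7−3 = 27−14−3 = 10

M = 10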